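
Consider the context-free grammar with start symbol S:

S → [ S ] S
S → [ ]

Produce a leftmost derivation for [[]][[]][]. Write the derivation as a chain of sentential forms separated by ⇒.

S ⇒ [S]S ⇒ [[]]S ⇒ [[]][S]S ⇒ [[]][[]]S ⇒ [[]][[]][]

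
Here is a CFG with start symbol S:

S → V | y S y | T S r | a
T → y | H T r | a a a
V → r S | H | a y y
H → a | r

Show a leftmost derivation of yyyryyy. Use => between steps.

S => ySy => yySyy => yyySyyy => yyyVyyy => yyyHyyy => yyyryyy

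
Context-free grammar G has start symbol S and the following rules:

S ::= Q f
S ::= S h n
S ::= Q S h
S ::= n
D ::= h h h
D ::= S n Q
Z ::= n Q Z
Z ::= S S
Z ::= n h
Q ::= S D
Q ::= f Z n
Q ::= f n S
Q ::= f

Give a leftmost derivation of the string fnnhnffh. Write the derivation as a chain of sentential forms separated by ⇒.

S ⇒ QSh   [S ::= Q S h]
QSh ⇒ fnSSh   [Q ::= f n S]
fnSSh ⇒ fnShnSh   [S ::= S h n]
fnShnSh ⇒ fnnhnSh   [S ::= n]
fnnhnSh ⇒ fnnhnQfh   [S ::= Q f]
fnnhnQfh ⇒ fnnhnffh   [Q ::= f]

S⇒QSh⇒fnSSh⇒fnShnSh⇒fnnhnSh⇒fnnhnQfh⇒fnnhnffh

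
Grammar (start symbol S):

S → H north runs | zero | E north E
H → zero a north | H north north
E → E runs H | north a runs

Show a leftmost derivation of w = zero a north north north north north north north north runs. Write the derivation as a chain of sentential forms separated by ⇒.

S ⇒ H north runs   [S → H north runs]
H north runs ⇒ H north north north runs   [H → H north north]
H north north north runs ⇒ H north north north north north runs   [H → H north north]
H north north north north north runs ⇒ H north north north north north north north runs   [H → H north north]
H north north north north north north north runs ⇒ zero a north north north north north north north north runs   [H → zero a north]

S ⇒ H north runs ⇒ H north north north runs ⇒ H north north north north north runs ⇒ H north north north north north north north runs ⇒ zero a north north north north north north north north runs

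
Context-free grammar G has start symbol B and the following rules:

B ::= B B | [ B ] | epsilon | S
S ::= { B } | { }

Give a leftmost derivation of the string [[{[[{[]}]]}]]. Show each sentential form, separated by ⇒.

B ⇒ [B]   [B ::= [ B ]]
[B] ⇒ [[B]]   [B ::= [ B ]]
[[B]] ⇒ [[S]]   [B ::= S]
[[S]] ⇒ [[{B}]]   [S ::= { B }]
[[{B}]] ⇒ [[{[B]}]]   [B ::= [ B ]]
[[{[B]}]] ⇒ [[{[[B]]}]]   [B ::= [ B ]]
[[{[[B]]}]] ⇒ [[{[[S]]}]]   [B ::= S]
[[{[[S]]}]] ⇒ [[{[[{B}]]}]]   [S ::= { B }]
[[{[[{B}]]}]] ⇒ [[{[[{BB}]]}]]   [B ::= B B]
[[{[[{BB}]]}]] ⇒ [[{[[{[B]B}]]}]]   [B ::= [ B ]]
[[{[[{[B]B}]]}]] ⇒ [[{[[{[]B}]]}]]   [B ::= epsilon]
[[{[[{[]B}]]}]] ⇒ [[{[[{[]}]]}]]   [B ::= epsilon]

B ⇒ [B] ⇒ [[B]] ⇒ [[S]] ⇒ [[{B}]] ⇒ [[{[B]}]] ⇒ [[{[[B]]}]] ⇒ [[{[[S]]}]] ⇒ [[{[[{B}]]}]] ⇒ [[{[[{BB}]]}]] ⇒ [[{[[{[B]B}]]}]] ⇒ [[{[[{[]B}]]}]] ⇒ [[{[[{[]}]]}]]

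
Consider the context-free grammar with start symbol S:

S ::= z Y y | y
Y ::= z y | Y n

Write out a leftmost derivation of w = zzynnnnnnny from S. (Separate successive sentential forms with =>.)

S => zYy => zYny => zYnny => zYnnny => zYnnnny => zYnnnnny => zYnnnnnny => zYnnnnnnny => zzynnnnnnny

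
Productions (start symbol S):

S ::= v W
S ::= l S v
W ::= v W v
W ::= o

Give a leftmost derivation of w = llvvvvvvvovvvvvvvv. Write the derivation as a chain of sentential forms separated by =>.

S => lSv   [S ::= l S v]
lSv => llSvv   [S ::= l S v]
llSvv => llvWvv   [S ::= v W]
llvWvv => llvvWvvv   [W ::= v W v]
llvvWvvv => llvvvWvvvv   [W ::= v W v]
llvvvWvvvv => llvvvvWvvvvv   [W ::= v W v]
llvvvvWvvvvv => llvvvvvWvvvvvv   [W ::= v W v]
llvvvvvWvvvvvv => llvvvvvvWvvvvvvv   [W ::= v W v]
llvvvvvvWvvvvvvv => llvvvvvvvWvvvvvvvv   [W ::= v W v]
llvvvvvvvWvvvvvvvv => llvvvvvvvovvvvvvvv   [W ::= o]

S=>lSv=>llSvv=>llvWvv=>llvvWvvv=>llvvvWvvvv=>llvvvvWvvvvv=>llvvvvvWvvvvvv=>llvvvvvvWvvvvvvv=>llvvvvvvvWvvvvvvvv=>llvvvvvvvovvvvvvvv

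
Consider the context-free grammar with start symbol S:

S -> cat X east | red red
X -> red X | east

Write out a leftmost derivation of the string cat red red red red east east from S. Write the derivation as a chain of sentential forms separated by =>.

S => cat X east   [S -> cat X east]
cat X east => cat red X east   [X -> red X]
cat red X east => cat red red X east   [X -> red X]
cat red red X east => cat red red red X east   [X -> red X]
cat red red red X east => cat red red red red X east   [X -> red X]
cat red red red red X east => cat red red red red east east   [X -> east]

S => cat X east => cat red X east => cat red red X east => cat red red red X east => cat red red red red X east => cat red red red red east east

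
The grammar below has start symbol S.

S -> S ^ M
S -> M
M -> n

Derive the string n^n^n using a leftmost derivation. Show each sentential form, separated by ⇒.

S ⇒ S^M ⇒ S^M^M ⇒ M^M^M ⇒ n^M^M ⇒ n^n^M ⇒ n^n^n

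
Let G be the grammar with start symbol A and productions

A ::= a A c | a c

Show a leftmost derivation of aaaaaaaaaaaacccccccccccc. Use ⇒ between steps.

A ⇒ aAc   [A ::= a A c]
aAc ⇒ aaAcc   [A ::= a A c]
aaAcc ⇒ aaaAccc   [A ::= a A c]
aaaAccc ⇒ aaaaAcccc   [A ::= a A c]
aaaaAcccc ⇒ aaaaaAccccc   [A ::= a A c]
aaaaaAccccc ⇒ aaaaaaAcccccc   [A ::= a A c]
aaaaaaAcccccc ⇒ aaaaaaaAccccccc   [A ::= a A c]
aaaaaaaAccccccc ⇒ aaaaaaaaAcccccccc   [A ::= a A c]
aaaaaaaaAcccccccc ⇒ aaaaaaaaaAccccccccc   [A ::= a A c]
aaaaaaaaaAccccccccc ⇒ aaaaaaaaaaAcccccccccc   [A ::= a A c]
aaaaaaaaaaAcccccccccc ⇒ aaaaaaaaaaaAccccccccccc   [A ::= a A c]
aaaaaaaaaaaAccccccccccc ⇒ aaaaaaaaaaaacccccccccccc   [A ::= a c]

A⇒aAc⇒aaAcc⇒aaaAccc⇒aaaaAcccc⇒aaaaaAccccc⇒aaaaaaAcccccc⇒aaaaaaaAccccccc⇒aaaaaaaaAcccccccc⇒aaaaaaaaaAccccccccc⇒aaaaaaaaaaAcccccccccc⇒aaaaaaaaaaaAccccccccccc⇒aaaaaaaaaaaacccccccccccc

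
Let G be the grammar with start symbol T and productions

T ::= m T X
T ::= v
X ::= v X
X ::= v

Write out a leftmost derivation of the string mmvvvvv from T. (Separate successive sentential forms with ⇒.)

T ⇒ mTX ⇒ mmTXX ⇒ mmvXX ⇒ mmvvXX ⇒ mmvvvXX ⇒ mmvvvvX ⇒ mmvvvvv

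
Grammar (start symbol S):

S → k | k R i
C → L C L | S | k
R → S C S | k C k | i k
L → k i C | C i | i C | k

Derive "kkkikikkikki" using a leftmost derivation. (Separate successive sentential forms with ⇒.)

S ⇒ kRi   [S → k R i]
kRi ⇒ kSCSi   [R → S C S]
kSCSi ⇒ kkRiCSi   [S → k R i]
kkRiCSi ⇒ kkSCSiCSi   [R → S C S]
kkSCSiCSi ⇒ kkkRiCSiCSi   [S → k R i]
kkkRiCSiCSi ⇒ kkkikiCSiCSi   [R → i k]
kkkikiCSiCSi ⇒ kkkikikSiCSi   [C → k]
kkkikikSiCSi ⇒ kkkikikkiCSi   [S → k]
kkkikikkiCSi ⇒ kkkikikkikSi   [C → k]
kkkikikkikSi ⇒ kkkikikkikki   [S → k]

S⇒kRi⇒kSCSi⇒kkRiCSi⇒kkSCSiCSi⇒kkkRiCSiCSi⇒kkkikiCSiCSi⇒kkkikikSiCSi⇒kkkikikkiCSi⇒kkkikikkikSi⇒kkkikikkikki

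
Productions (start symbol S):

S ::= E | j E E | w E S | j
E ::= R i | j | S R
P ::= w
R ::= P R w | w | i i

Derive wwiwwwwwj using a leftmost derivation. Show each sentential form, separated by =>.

S => wES => wSRS => wERS => wRiRS => wwiRS => wwiPRwS => wwiwRwS => wwiwPRwwS => wwiwwRwwS => wwiwwwwwS => wwiwwwwwE => wwiwwwwwj

S => wES   [S ::= w E S]
wES => wSRS   [E ::= S R]
wSRS => wERS   [S ::= E]
wERS => wRiRS   [E ::= R i]
wRiRS => wwiRS   [R ::= w]
wwiRS => wwiPRwS   [R ::= P R w]
wwiPRwS => wwiwRwS   [P ::= w]
wwiwRwS => wwiwPRwwS   [R ::= P R w]
wwiwPRwwS => wwiwwRwwS   [P ::= w]
wwiwwRwwS => wwiwwwwwS   [R ::= w]
wwiwwwwwS => wwiwwwwwE   [S ::= E]
wwiwwwwwE => wwiwwwwwj   [E ::= j]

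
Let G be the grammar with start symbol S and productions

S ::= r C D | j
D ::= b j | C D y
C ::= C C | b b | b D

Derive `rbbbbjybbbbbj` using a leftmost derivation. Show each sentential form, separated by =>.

S => rCD   [S ::= r C D]
rCD => rCCD   [C ::= C C]
rCCD => rCCCD   [C ::= C C]
rCCCD => rbDCCD   [C ::= b D]
rbDCCD => rbCDyCCD   [D ::= C D y]
rbCDyCCD => rbbbDyCCD   [C ::= b b]
rbbbDyCCD => rbbbbjyCCD   [D ::= b j]
rbbbbjyCCD => rbbbbjybbCD   [C ::= b b]
rbbbbjybbCD => rbbbbjybbbbD   [C ::= b b]
rbbbbjybbbbD => rbbbbjybbbbbj   [D ::= b j]

S => rCD => rCCD => rCCCD => rbDCCD => rbCDyCCD => rbbbDyCCD => rbbbbjyCCD => rbbbbjybbCD => rbbbbjybbbbD => rbbbbjybbbbbj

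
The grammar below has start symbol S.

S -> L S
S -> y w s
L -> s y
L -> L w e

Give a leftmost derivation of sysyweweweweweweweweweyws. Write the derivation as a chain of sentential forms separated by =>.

S => LS => syS => syLS => syLweS => syLweweS => syLweweweS => syLweweweweS => syLweweweweweS => syLweweweweweweS => syLweweweweweweweS => syLweweweweweweweweS => syLweweweweweweweweweS => sysyweweweweweweweweweS => sysyweweweweweweweweweyws

S => LS   [S -> L S]
LS => syS   [L -> s y]
syS => syLS   [S -> L S]
syLS => syLweS   [L -> L w e]
syLweS => syLweweS   [L -> L w e]
syLweweS => syLweweweS   [L -> L w e]
syLweweweS => syLweweweweS   [L -> L w e]
syLweweweweS => syLweweweweweS   [L -> L w e]
syLweweweweweS => syLweweweweweweS   [L -> L w e]
syLweweweweweweS => syLweweweweweweweS   [L -> L w e]
syLweweweweweweweS => syLweweweweweweweweS   [L -> L w e]
syLweweweweweweweweS => syLweweweweweweweweweS   [L -> L w e]
syLweweweweweweweweweS => sysyweweweweweweweweweS   [L -> s y]
sysyweweweweweweweweweS => sysyweweweweweweweweweyws   [S -> y w s]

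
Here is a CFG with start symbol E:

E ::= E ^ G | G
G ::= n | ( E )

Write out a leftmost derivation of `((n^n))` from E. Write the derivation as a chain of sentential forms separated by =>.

E => G   [E ::= G]
G => (E)   [G ::= ( E )]
(E) => (G)   [E ::= G]
(G) => ((E))   [G ::= ( E )]
((E)) => ((E^G))   [E ::= E ^ G]
((E^G)) => ((G^G))   [E ::= G]
((G^G)) => ((n^G))   [G ::= n]
((n^G)) => ((n^n))   [G ::= n]

E=>G=>(E)=>(G)=>((E))=>((E^G))=>((G^G))=>((n^G))=>((n^n))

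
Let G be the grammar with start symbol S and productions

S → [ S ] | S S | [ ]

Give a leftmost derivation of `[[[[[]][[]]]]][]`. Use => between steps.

S=>SS=>[S]S=>[[S]]S=>[[[S]]]S=>[[[SS]]]S=>[[[[S]S]]]S=>[[[[[]]S]]]S=>[[[[[]][S]]]]S=>[[[[[]][[]]]]]S=>[[[[[]][[]]]]][]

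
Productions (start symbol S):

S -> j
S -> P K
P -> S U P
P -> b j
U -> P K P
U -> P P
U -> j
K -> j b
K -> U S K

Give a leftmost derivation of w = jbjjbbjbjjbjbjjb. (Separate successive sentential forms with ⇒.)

S ⇒ PK ⇒ SUPK ⇒ PKUPK ⇒ SUPKUPK ⇒ jUPKUPK ⇒ jPKPPKUPK ⇒ jbjKPPKUPK ⇒ jbjjbPPKUPK ⇒ jbjjbbjPKUPK ⇒ jbjjbbjbjKUPK ⇒ jbjjbbjbjjbUPK ⇒ jbjjbbjbjjbjPK ⇒ jbjjbbjbjjbjbjK ⇒ jbjjbbjbjjbjbjjb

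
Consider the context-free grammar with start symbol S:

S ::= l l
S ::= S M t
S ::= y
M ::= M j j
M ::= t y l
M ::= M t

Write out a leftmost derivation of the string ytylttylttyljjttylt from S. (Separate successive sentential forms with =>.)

S=>SMt=>SMtMt=>SMtMtMt=>SMtMtMtMt=>yMtMtMtMt=>ytyltMtMtMt=>ytylttyltMtMt=>ytylttyltMjjtMt=>ytylttylttyljjtMt=>ytylttylttyljjttylt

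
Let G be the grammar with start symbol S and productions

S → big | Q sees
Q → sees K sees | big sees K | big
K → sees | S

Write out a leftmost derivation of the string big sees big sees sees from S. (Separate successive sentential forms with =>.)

S => Q sees => big sees K sees => big sees S sees => big sees Q sees sees => big sees big sees sees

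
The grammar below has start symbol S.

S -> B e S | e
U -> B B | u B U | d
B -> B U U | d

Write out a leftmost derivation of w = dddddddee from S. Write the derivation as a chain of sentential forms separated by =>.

S => BeS => BUUeS => BUUUUeS => BUUUUUUeS => dUUUUUUeS => ddUUUUUeS => dddUUUUeS => ddddUUUeS => dddddUUeS => ddddddUeS => dddddddeS => dddddddee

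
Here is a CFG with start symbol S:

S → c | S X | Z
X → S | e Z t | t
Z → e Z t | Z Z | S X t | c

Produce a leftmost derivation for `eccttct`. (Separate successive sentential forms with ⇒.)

S ⇒ Z   [S → Z]
Z ⇒ eZt   [Z → e Z t]
eZt ⇒ eZZt   [Z → Z Z]
eZZt ⇒ ecZt   [Z → c]
ecZt ⇒ ecZZt   [Z → Z Z]
ecZZt ⇒ ecSXtZt   [Z → S X t]
ecSXtZt ⇒ eccXtZt   [S → c]
eccXtZt ⇒ eccttZt   [X → t]
eccttZt ⇒ eccttct   [Z → c]

S ⇒ Z ⇒ eZt ⇒ eZZt ⇒ ecZt ⇒ ecZZt ⇒ ecSXtZt ⇒ eccXtZt ⇒ eccttZt ⇒ eccttct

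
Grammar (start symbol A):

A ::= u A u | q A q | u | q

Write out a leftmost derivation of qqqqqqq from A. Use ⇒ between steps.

A ⇒ qAq ⇒ qqAqq ⇒ qqqAqqq ⇒ qqqqqqq

A ⇒ qAq   [A ::= q A q]
qAq ⇒ qqAqq   [A ::= q A q]
qqAqq ⇒ qqqAqqq   [A ::= q A q]
qqqAqqq ⇒ qqqqqqq   [A ::= q]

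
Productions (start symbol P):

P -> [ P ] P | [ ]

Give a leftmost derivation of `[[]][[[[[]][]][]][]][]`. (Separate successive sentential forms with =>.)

P => [P]P => [[]]P => [[]][P]P => [[]][[P]P]P => [[]][[[P]P]P]P => [[]][[[[P]P]P]P]P => [[]][[[[[]]P]P]P]P => [[]][[[[[]][]]P]P]P => [[]][[[[[]][]][]]P]P => [[]][[[[[]][]][]][]]P => [[]][[[[[]][]][]][]][]

P => [P]P   [P -> [ P ] P]
[P]P => [[]]P   [P -> [ ]]
[[]]P => [[]][P]P   [P -> [ P ] P]
[[]][P]P => [[]][[P]P]P   [P -> [ P ] P]
[[]][[P]P]P => [[]][[[P]P]P]P   [P -> [ P ] P]
[[]][[[P]P]P]P => [[]][[[[P]P]P]P]P   [P -> [ P ] P]
[[]][[[[P]P]P]P]P => [[]][[[[[]]P]P]P]P   [P -> [ ]]
[[]][[[[[]]P]P]P]P => [[]][[[[[]][]]P]P]P   [P -> [ ]]
[[]][[[[[]][]]P]P]P => [[]][[[[[]][]][]]P]P   [P -> [ ]]
[[]][[[[[]][]][]]P]P => [[]][[[[[]][]][]][]]P   [P -> [ ]]
[[]][[[[[]][]][]][]]P => [[]][[[[[]][]][]][]][]   [P -> [ ]]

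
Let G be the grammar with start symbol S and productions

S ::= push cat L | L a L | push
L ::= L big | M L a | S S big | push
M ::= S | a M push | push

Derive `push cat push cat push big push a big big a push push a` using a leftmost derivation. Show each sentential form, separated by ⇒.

S ⇒ push cat L ⇒ push cat M L a ⇒ push cat S L a ⇒ push cat L a L L a ⇒ push cat L big a L L a ⇒ push cat L big big a L L a ⇒ push cat M L a big big a L L a ⇒ push cat S L a big big a L L a ⇒ push cat push cat L L a big big a L L a ⇒ push cat push cat L big L a big big a L L a ⇒ push cat push cat push big L a big big a L L a ⇒ push cat push cat push big push a big big a L L a ⇒ push cat push cat push big push a big big a push L a ⇒ push cat push cat push big push a big big a push push a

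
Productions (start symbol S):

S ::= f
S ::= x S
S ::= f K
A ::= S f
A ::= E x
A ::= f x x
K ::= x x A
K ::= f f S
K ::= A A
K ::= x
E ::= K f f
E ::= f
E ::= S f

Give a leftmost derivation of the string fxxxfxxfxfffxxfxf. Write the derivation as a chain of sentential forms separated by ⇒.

S⇒fK⇒fxxA⇒fxxSf⇒fxxxSf⇒fxxxfKf⇒fxxxfxxAf⇒fxxxfxxExf⇒fxxxfxxSfxf⇒fxxxfxxfKfxf⇒fxxxfxxfAAfxf⇒fxxxfxxfSfAfxf⇒fxxxfxxfxSfAfxf⇒fxxxfxxfxffAfxf⇒fxxxfxxfxfffxxfxf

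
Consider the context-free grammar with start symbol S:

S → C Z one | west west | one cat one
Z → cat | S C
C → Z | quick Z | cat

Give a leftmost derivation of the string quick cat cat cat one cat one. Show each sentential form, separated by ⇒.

S ⇒ C Z one ⇒ quick Z Z one ⇒ quick cat Z one ⇒ quick cat S C one ⇒ quick cat C Z one C one ⇒ quick cat Z Z one C one ⇒ quick cat cat Z one C one ⇒ quick cat cat cat one C one ⇒ quick cat cat cat one Z one ⇒ quick cat cat cat one cat one

S ⇒ C Z one   [S → C Z one]
C Z one ⇒ quick Z Z one   [C → quick Z]
quick Z Z one ⇒ quick cat Z one   [Z → cat]
quick cat Z one ⇒ quick cat S C one   [Z → S C]
quick cat S C one ⇒ quick cat C Z one C one   [S → C Z one]
quick cat C Z one C one ⇒ quick cat Z Z one C one   [C → Z]
quick cat Z Z one C one ⇒ quick cat cat Z one C one   [Z → cat]
quick cat cat Z one C one ⇒ quick cat cat cat one C one   [Z → cat]
quick cat cat cat one C one ⇒ quick cat cat cat one Z one   [C → Z]
quick cat cat cat one Z one ⇒ quick cat cat cat one cat one   [Z → cat]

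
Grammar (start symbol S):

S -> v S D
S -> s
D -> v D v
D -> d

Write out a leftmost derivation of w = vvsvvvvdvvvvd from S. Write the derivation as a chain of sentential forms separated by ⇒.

S ⇒ vSD ⇒ vvSDD ⇒ vvsDD ⇒ vvsvDvD ⇒ vvsvvDvvD ⇒ vvsvvvDvvvD ⇒ vvsvvvvDvvvvD ⇒ vvsvvvvdvvvvD ⇒ vvsvvvvdvvvvd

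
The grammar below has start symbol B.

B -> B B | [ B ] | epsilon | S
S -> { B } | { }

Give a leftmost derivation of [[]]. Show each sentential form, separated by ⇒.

B ⇒ [B]   [B -> [ B ]]
[B] ⇒ [[B]]   [B -> [ B ]]
[[B]] ⇒ [[]]   [B -> epsilon]

B⇒[B]⇒[[B]]⇒[[]]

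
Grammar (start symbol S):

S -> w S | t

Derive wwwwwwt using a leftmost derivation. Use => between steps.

S=>wS=>wwS=>wwwS=>wwwwS=>wwwwwS=>wwwwwwS=>wwwwwwt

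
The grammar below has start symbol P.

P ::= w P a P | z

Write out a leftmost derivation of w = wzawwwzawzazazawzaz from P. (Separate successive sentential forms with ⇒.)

P ⇒ wPaP   [P ::= w P a P]
wPaP ⇒ wzaP   [P ::= z]
wzaP ⇒ wzawPaP   [P ::= w P a P]
wzawPaP ⇒ wzawwPaPaP   [P ::= w P a P]
wzawwPaPaP ⇒ wzawwwPaPaPaP   [P ::= w P a P]
wzawwwPaPaPaP ⇒ wzawwwzaPaPaP   [P ::= z]
wzawwwzaPaPaP ⇒ wzawwwzawPaPaPaP   [P ::= w P a P]
wzawwwzawPaPaPaP ⇒ wzawwwzawzaPaPaP   [P ::= z]
wzawwwzawzaPaPaP ⇒ wzawwwzawzazaPaP   [P ::= z]
wzawwwzawzazaPaP ⇒ wzawwwzawzazazaP   [P ::= z]
wzawwwzawzazazaP ⇒ wzawwwzawzazazawPaP   [P ::= w P a P]
wzawwwzawzazazawPaP ⇒ wzawwwzawzazazawzaP   [P ::= z]
wzawwwzawzazazawzaP ⇒ wzawwwzawzazazawzaz   [P ::= z]

P ⇒ wPaP ⇒ wzaP ⇒ wzawPaP ⇒ wzawwPaPaP ⇒ wzawwwPaPaPaP ⇒ wzawwwzaPaPaP ⇒ wzawwwzawPaPaPaP ⇒ wzawwwzawzaPaPaP ⇒ wzawwwzawzazaPaP ⇒ wzawwwzawzazazaP ⇒ wzawwwzawzazazawPaP ⇒ wzawwwzawzazazawzaP ⇒ wzawwwzawzazazawzaz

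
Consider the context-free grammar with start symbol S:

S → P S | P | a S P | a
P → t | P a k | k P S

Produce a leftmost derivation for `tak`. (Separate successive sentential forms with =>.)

S => P   [S → P]
P => Pak   [P → P a k]
Pak => tak   [P → t]

S => P => Pak => tak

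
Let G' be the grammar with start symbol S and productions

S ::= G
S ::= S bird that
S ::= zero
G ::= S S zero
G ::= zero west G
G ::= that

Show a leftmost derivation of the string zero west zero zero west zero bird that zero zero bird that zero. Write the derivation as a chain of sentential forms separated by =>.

S => G   [S ::= G]
G => zero west G   [G ::= zero west G]
zero west G => zero west S S zero   [G ::= S S zero]
zero west S S zero => zero west zero S zero   [S ::= zero]
zero west zero S zero => zero west zero S bird that zero   [S ::= S bird that]
zero west zero S bird that zero => zero west zero G bird that zero   [S ::= G]
zero west zero G bird that zero => zero west zero zero west G bird that zero   [G ::= zero west G]
zero west zero zero west G bird that zero => zero west zero zero west S S zero bird that zero   [G ::= S S zero]
zero west zero zero west S S zero bird that zero => zero west zero zero west S bird that S zero bird that zero   [S ::= S bird that]
zero west zero zero west S bird that S zero bird that zero => zero west zero zero west zero bird that S zero bird that zero   [S ::= zero]
zero west zero zero west zero bird that S zero bird that zero => zero west zero zero west zero bird that zero zero bird that zero   [S ::= zero]

S => G => zero west G => zero west S S zero => zero west zero S zero => zero west zero S bird that zero => zero west zero G bird that zero => zero west zero zero west G bird that zero => zero west zero zero west S S zero bird that zero => zero west zero zero west S bird that S zero bird that zero => zero west zero zero west zero bird that S zero bird that zero => zero west zero zero west zero bird that zero zero bird that zero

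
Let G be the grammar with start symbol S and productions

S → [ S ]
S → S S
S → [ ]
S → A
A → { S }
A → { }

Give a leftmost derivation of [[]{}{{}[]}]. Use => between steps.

S => [S] => [SS] => [SSS] => [[]SS] => [[]AS] => [[]{}S] => [[]{}A] => [[]{}{S}] => [[]{}{SS}] => [[]{}{AS}] => [[]{}{{}S}] => [[]{}{{}[]}]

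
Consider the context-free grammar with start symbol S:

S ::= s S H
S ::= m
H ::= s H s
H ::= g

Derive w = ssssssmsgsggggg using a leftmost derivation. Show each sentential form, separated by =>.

S => sSH => ssSHH => sssSHHH => ssssSHHHH => sssssSHHHHH => ssssssSHHHHHH => ssssssmHHHHHH => ssssssmsHsHHHHH => ssssssmsgsHHHHH => ssssssmsgsgHHHH => ssssssmsgsggHHH => ssssssmsgsgggHH => ssssssmsgsggggH => ssssssmsgsggggg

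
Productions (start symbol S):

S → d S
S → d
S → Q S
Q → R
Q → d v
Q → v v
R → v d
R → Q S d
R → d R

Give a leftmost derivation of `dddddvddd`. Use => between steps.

S=>dS=>ddS=>dddS=>ddddS=>ddddQS=>ddddRS=>ddddQSdS=>dddddvSdS=>dddddvddS=>dddddvddd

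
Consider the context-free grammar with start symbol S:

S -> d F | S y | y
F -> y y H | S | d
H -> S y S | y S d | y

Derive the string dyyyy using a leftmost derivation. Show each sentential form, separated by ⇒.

S⇒Sy⇒Syy⇒Syyy⇒dFyyy⇒dSyyy⇒dyyyy

S ⇒ Sy   [S -> S y]
Sy ⇒ Syy   [S -> S y]
Syy ⇒ Syyy   [S -> S y]
Syyy ⇒ dFyyy   [S -> d F]
dFyyy ⇒ dSyyy   [F -> S]
dSyyy ⇒ dyyyy   [S -> y]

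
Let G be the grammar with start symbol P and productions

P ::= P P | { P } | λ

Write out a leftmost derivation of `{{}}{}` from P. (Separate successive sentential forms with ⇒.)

P⇒PP⇒PPP⇒{P}PP⇒{{P}}PP⇒{{}}PP⇒{{}}PPP⇒{{}}{P}PP⇒{{}}{}PP⇒{{}}{}P⇒{{}}{}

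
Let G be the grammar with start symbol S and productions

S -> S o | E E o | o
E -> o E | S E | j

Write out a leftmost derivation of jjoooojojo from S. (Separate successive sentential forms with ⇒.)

S ⇒ EEo   [S -> E E o]
EEo ⇒ jEo   [E -> j]
jEo ⇒ jSEo   [E -> S E]
jSEo ⇒ jEEoEo   [S -> E E o]
jEEoEo ⇒ jjEoEo   [E -> j]
jjEoEo ⇒ jjSEoEo   [E -> S E]
jjSEoEo ⇒ jjSoEoEo   [S -> S o]
jjSoEoEo ⇒ jjSooEoEo   [S -> S o]
jjSooEoEo ⇒ jjoooEoEo   [S -> o]
jjoooEoEo ⇒ jjooooEoEo   [E -> o E]
jjooooEoEo ⇒ jjoooojoEo   [E -> j]
jjoooojoEo ⇒ jjoooojojo   [E -> j]

S⇒EEo⇒jEo⇒jSEo⇒jEEoEo⇒jjEoEo⇒jjSEoEo⇒jjSoEoEo⇒jjSooEoEo⇒jjoooEoEo⇒jjooooEoEo⇒jjoooojoEo⇒jjoooojojo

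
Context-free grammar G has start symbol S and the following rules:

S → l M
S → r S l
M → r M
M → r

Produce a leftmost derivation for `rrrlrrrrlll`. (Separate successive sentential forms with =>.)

S => rSl => rrSll => rrrSlll => rrrlMlll => rrrlrMlll => rrrlrrMlll => rrrlrrrMlll => rrrlrrrrlll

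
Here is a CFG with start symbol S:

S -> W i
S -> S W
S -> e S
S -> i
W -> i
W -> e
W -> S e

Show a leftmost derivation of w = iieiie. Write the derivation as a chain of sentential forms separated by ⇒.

S ⇒ SW   [S -> S W]
SW ⇒ SWW   [S -> S W]
SWW ⇒ iWW   [S -> i]
iWW ⇒ iiW   [W -> i]
iiW ⇒ iiSe   [W -> S e]
iiSe ⇒ iieSe   [S -> e S]
iieSe ⇒ iieWie   [S -> W i]
iieWie ⇒ iieiie   [W -> i]

S⇒SW⇒SWW⇒iWW⇒iiW⇒iiSe⇒iieSe⇒iieWie⇒iieiie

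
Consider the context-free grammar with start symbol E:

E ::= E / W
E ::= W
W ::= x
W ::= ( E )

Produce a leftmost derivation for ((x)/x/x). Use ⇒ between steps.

E ⇒ W   [E ::= W]
W ⇒ (E)   [W ::= ( E )]
(E) ⇒ (E/W)   [E ::= E / W]
(E/W) ⇒ (E/W/W)   [E ::= E / W]
(E/W/W) ⇒ (W/W/W)   [E ::= W]
(W/W/W) ⇒ ((E)/W/W)   [W ::= ( E )]
((E)/W/W) ⇒ ((W)/W/W)   [E ::= W]
((W)/W/W) ⇒ ((x)/W/W)   [W ::= x]
((x)/W/W) ⇒ ((x)/x/W)   [W ::= x]
((x)/x/W) ⇒ ((x)/x/x)   [W ::= x]

E⇒W⇒(E)⇒(E/W)⇒(E/W/W)⇒(W/W/W)⇒((E)/W/W)⇒((W)/W/W)⇒((x)/W/W)⇒((x)/x/W)⇒((x)/x/x)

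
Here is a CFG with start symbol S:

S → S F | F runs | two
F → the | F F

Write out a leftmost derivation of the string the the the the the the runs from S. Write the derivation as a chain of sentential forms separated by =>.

S => F runs   [S → F runs]
F runs => F F runs   [F → F F]
F F runs => F F F runs   [F → F F]
F F F runs => F F F F runs   [F → F F]
F F F F runs => F F F F F runs   [F → F F]
F F F F F runs => F F F F F F runs   [F → F F]
F F F F F F runs => the F F F F F runs   [F → the]
the F F F F F runs => the the F F F F runs   [F → the]
the the F F F F runs => the the the F F F runs   [F → the]
the the the F F F runs => the the the the F F runs   [F → the]
the the the the F F runs => the the the the the F runs   [F → the]
the the the the the F runs => the the the the the the runs   [F → the]

S => F runs => F F runs => F F F runs => F F F F runs => F F F F F runs => F F F F F F runs => the F F F F F runs => the the F F F F runs => the the the F F F runs => the the the the F F runs => the the the the the F runs => the the the the the the runs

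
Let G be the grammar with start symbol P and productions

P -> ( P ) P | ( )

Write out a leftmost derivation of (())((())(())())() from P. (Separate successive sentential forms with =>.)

P => (P)P => (())P => (())(P)P => (())((P)P)P => (())((())P)P => (())((())(P)P)P => (())((())(())P)P => (())((())(())())P => (())((())(())())()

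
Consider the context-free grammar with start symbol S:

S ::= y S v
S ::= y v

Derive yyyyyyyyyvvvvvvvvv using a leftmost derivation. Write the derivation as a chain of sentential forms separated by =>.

S => ySv   [S ::= y S v]
ySv => yySvv   [S ::= y S v]
yySvv => yyySvvv   [S ::= y S v]
yyySvvv => yyyySvvvv   [S ::= y S v]
yyyySvvvv => yyyyySvvvvv   [S ::= y S v]
yyyyySvvvvv => yyyyyySvvvvvv   [S ::= y S v]
yyyyyySvvvvvv => yyyyyyySvvvvvvv   [S ::= y S v]
yyyyyyySvvvvvvv => yyyyyyyySvvvvvvvv   [S ::= y S v]
yyyyyyyySvvvvvvvv => yyyyyyyyyvvvvvvvvv   [S ::= y v]

S => ySv => yySvv => yyySvvv => yyyySvvvv => yyyyySvvvvv => yyyyyySvvvvvv => yyyyyyySvvvvvvv => yyyyyyyySvvvvvvvv => yyyyyyyyyvvvvvvvvv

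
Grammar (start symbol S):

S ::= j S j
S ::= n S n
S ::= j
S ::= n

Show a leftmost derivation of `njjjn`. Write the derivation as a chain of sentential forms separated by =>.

S => nSn   [S ::= n S n]
nSn => njSjn   [S ::= j S j]
njSjn => njjjn   [S ::= j]

S=>nSn=>njSjn=>njjjn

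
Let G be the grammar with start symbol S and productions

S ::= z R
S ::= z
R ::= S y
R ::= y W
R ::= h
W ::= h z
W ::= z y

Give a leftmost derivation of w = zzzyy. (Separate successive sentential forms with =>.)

S => zR => zSy => zzRy => zzSyy => zzzyy

S => zR   [S ::= z R]
zR => zSy   [R ::= S y]
zSy => zzRy   [S ::= z R]
zzRy => zzSyy   [R ::= S y]
zzSyy => zzzyy   [S ::= z]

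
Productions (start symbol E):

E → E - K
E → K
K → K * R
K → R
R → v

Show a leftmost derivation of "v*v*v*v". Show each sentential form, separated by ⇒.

E ⇒ K   [E → K]
K ⇒ K*R   [K → K * R]
K*R ⇒ K*R*R   [K → K * R]
K*R*R ⇒ K*R*R*R   [K → K * R]
K*R*R*R ⇒ R*R*R*R   [K → R]
R*R*R*R ⇒ v*R*R*R   [R → v]
v*R*R*R ⇒ v*v*R*R   [R → v]
v*v*R*R ⇒ v*v*v*R   [R → v]
v*v*v*R ⇒ v*v*v*v   [R → v]

E ⇒ K ⇒ K*R ⇒ K*R*R ⇒ K*R*R*R ⇒ R*R*R*R ⇒ v*R*R*R ⇒ v*v*R*R ⇒ v*v*v*R ⇒ v*v*v*v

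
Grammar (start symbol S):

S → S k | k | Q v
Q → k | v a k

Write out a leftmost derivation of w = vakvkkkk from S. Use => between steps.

S => Sk => Skk => Skkk => Skkkk => Qvkkkk => vakvkkkk

S => Sk   [S → S k]
Sk => Skk   [S → S k]
Skk => Skkk   [S → S k]
Skkk => Skkkk   [S → S k]
Skkkk => Qvkkkk   [S → Q v]
Qvkkkk => vakvkkkk   [Q → v a k]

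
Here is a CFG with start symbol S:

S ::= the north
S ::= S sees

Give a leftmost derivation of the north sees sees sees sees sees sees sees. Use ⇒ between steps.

S ⇒ S sees ⇒ S sees sees ⇒ S sees sees sees ⇒ S sees sees sees sees ⇒ S sees sees sees sees sees ⇒ S sees sees sees sees sees sees ⇒ S sees sees sees sees sees sees sees ⇒ the north sees sees sees sees sees sees sees

S ⇒ S sees   [S ::= S sees]
S sees ⇒ S sees sees   [S ::= S sees]
S sees sees ⇒ S sees sees sees   [S ::= S sees]
S sees sees sees ⇒ S sees sees sees sees   [S ::= S sees]
S sees sees sees sees ⇒ S sees sees sees sees sees   [S ::= S sees]
S sees sees sees sees sees ⇒ S sees sees sees sees sees sees   [S ::= S sees]
S sees sees sees sees sees sees ⇒ S sees sees sees sees sees sees sees   [S ::= S sees]
S sees sees sees sees sees sees sees ⇒ the north sees sees sees sees sees sees sees   [S ::= the north]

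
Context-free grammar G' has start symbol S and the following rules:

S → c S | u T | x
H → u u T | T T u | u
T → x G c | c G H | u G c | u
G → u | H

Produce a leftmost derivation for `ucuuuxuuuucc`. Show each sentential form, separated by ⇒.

S ⇒ uT ⇒ ucGH ⇒ ucuH ⇒ ucuuuT ⇒ ucuuuxGc ⇒ ucuuuxHc ⇒ ucuuuxuuTc ⇒ ucuuuxuuuGcc ⇒ ucuuuxuuuucc

S ⇒ uT   [S → u T]
uT ⇒ ucGH   [T → c G H]
ucGH ⇒ ucuH   [G → u]
ucuH ⇒ ucuuuT   [H → u u T]
ucuuuT ⇒ ucuuuxGc   [T → x G c]
ucuuuxGc ⇒ ucuuuxHc   [G → H]
ucuuuxHc ⇒ ucuuuxuuTc   [H → u u T]
ucuuuxuuTc ⇒ ucuuuxuuuGcc   [T → u G c]
ucuuuxuuuGcc ⇒ ucuuuxuuuucc   [G → u]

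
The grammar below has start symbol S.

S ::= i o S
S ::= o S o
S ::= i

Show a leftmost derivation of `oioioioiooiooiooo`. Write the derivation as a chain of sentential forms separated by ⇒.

S ⇒ oSo ⇒ oioSo ⇒ oioioSo ⇒ oioioioSo ⇒ oioioioioSo ⇒ oioioioiooSoo ⇒ oioioioiooioSoo ⇒ oioioioiooiooSooo ⇒ oioioioiooiooiooo

S ⇒ oSo   [S ::= o S o]
oSo ⇒ oioSo   [S ::= i o S]
oioSo ⇒ oioioSo   [S ::= i o S]
oioioSo ⇒ oioioioSo   [S ::= i o S]
oioioioSo ⇒ oioioioioSo   [S ::= i o S]
oioioioioSo ⇒ oioioioiooSoo   [S ::= o S o]
oioioioiooSoo ⇒ oioioioiooioSoo   [S ::= i o S]
oioioioiooioSoo ⇒ oioioioiooiooSooo   [S ::= o S o]
oioioioiooiooSooo ⇒ oioioioiooiooiooo   [S ::= i]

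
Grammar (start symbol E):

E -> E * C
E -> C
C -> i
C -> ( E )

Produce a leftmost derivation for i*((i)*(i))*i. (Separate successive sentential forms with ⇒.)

E ⇒ E*C ⇒ E*C*C ⇒ C*C*C ⇒ i*C*C ⇒ i*(E)*C ⇒ i*(E*C)*C ⇒ i*(C*C)*C ⇒ i*((E)*C)*C ⇒ i*((C)*C)*C ⇒ i*((i)*C)*C ⇒ i*((i)*(E))*C ⇒ i*((i)*(C))*C ⇒ i*((i)*(i))*C ⇒ i*((i)*(i))*i

E ⇒ E*C   [E -> E * C]
E*C ⇒ E*C*C   [E -> E * C]
E*C*C ⇒ C*C*C   [E -> C]
C*C*C ⇒ i*C*C   [C -> i]
i*C*C ⇒ i*(E)*C   [C -> ( E )]
i*(E)*C ⇒ i*(E*C)*C   [E -> E * C]
i*(E*C)*C ⇒ i*(C*C)*C   [E -> C]
i*(C*C)*C ⇒ i*((E)*C)*C   [C -> ( E )]
i*((E)*C)*C ⇒ i*((C)*C)*C   [E -> C]
i*((C)*C)*C ⇒ i*((i)*C)*C   [C -> i]
i*((i)*C)*C ⇒ i*((i)*(E))*C   [C -> ( E )]
i*((i)*(E))*C ⇒ i*((i)*(C))*C   [E -> C]
i*((i)*(C))*C ⇒ i*((i)*(i))*C   [C -> i]
i*((i)*(i))*C ⇒ i*((i)*(i))*i   [C -> i]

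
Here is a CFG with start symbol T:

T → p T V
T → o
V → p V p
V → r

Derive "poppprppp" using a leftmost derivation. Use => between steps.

T => pTV => poV => popVp => poppVpp => popppVppp => poppprppp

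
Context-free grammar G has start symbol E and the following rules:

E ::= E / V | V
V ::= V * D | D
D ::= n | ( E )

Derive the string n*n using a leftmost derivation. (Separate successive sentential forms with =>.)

E=>V=>V*D=>D*D=>n*D=>n*n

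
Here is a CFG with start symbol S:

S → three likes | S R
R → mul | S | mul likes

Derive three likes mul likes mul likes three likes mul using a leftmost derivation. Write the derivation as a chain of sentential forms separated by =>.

S => S R   [S → S R]
S R => S R R   [S → S R]
S R R => S R R R   [S → S R]
S R R R => three likes R R R   [S → three likes]
three likes R R R => three likes mul likes R R   [R → mul likes]
three likes mul likes R R => three likes mul likes mul likes R   [R → mul likes]
three likes mul likes mul likes R => three likes mul likes mul likes S   [R → S]
three likes mul likes mul likes S => three likes mul likes mul likes S R   [S → S R]
three likes mul likes mul likes S R => three likes mul likes mul likes three likes R   [S → three likes]
three likes mul likes mul likes three likes R => three likes mul likes mul likes three likes mul   [R → mul]

S => S R => S R R => S R R R => three likes R R R => three likes mul likes R R => three likes mul likes mul likes R => three likes mul likes mul likes S => three likes mul likes mul likes S R => three likes mul likes mul likes three likes R => three likes mul likes mul likes three likes mul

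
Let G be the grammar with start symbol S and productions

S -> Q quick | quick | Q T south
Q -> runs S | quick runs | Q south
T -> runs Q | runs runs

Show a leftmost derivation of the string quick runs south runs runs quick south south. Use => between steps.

S => Q T south => Q south T south => quick runs south T south => quick runs south runs Q south => quick runs south runs Q south south => quick runs south runs runs S south south => quick runs south runs runs quick south south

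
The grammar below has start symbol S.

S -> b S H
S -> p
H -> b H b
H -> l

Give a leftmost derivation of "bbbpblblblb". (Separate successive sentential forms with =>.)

S=>bSH=>bbSHH=>bbbSHHH=>bbbpHHH=>bbbpbHbHH=>bbbpblbHH=>bbbpblblH=>bbbpblblbHb=>bbbpblblblb

S => bSH   [S -> b S H]
bSH => bbSHH   [S -> b S H]
bbSHH => bbbSHHH   [S -> b S H]
bbbSHHH => bbbpHHH   [S -> p]
bbbpHHH => bbbpbHbHH   [H -> b H b]
bbbpbHbHH => bbbpblbHH   [H -> l]
bbbpblbHH => bbbpblblH   [H -> l]
bbbpblblH => bbbpblblbHb   [H -> b H b]
bbbpblblbHb => bbbpblblblb   [H -> l]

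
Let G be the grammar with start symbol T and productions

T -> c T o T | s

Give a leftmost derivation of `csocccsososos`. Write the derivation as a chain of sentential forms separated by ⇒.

T⇒cToT⇒csoT⇒csocToT⇒csoccToToT⇒csocccToToToT⇒csocccsoToToT⇒csocccsosoToT⇒csocccsososoT⇒csocccsososos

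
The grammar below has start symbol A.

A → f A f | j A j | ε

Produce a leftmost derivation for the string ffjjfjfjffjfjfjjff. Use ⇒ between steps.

A ⇒ fAf   [A → f A f]
fAf ⇒ ffAff   [A → f A f]
ffAff ⇒ ffjAjff   [A → j A j]
ffjAjff ⇒ ffjjAjjff   [A → j A j]
ffjjAjjff ⇒ ffjjfAfjjff   [A → f A f]
ffjjfAfjjff ⇒ ffjjfjAjfjjff   [A → j A j]
ffjjfjAjfjjff ⇒ ffjjfjfAfjfjjff   [A → f A f]
ffjjfjfAfjfjjff ⇒ ffjjfjfjAjfjfjjff   [A → j A j]
ffjjfjfjAjfjfjjff ⇒ ffjjfjfjfAfjfjfjjff   [A → f A f]
ffjjfjfjfAfjfjfjjff ⇒ ffjjfjfjffjfjfjjff   [A → ε]

A ⇒ fAf ⇒ ffAff ⇒ ffjAjff ⇒ ffjjAjjff ⇒ ffjjfAfjjff ⇒ ffjjfjAjfjjff ⇒ ffjjfjfAfjfjjff ⇒ ffjjfjfjAjfjfjjff ⇒ ffjjfjfjfAfjfjfjjff ⇒ ffjjfjfjffjfjfjjff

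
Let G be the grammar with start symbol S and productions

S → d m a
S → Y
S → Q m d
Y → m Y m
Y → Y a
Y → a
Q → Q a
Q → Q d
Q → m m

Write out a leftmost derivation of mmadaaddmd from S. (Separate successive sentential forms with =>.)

S => Qmd   [S → Q m d]
Qmd => Qdmd   [Q → Q d]
Qdmd => Qddmd   [Q → Q d]
Qddmd => Qaddmd   [Q → Q a]
Qaddmd => Qaaddmd   [Q → Q a]
Qaaddmd => Qdaaddmd   [Q → Q d]
Qdaaddmd => Qadaaddmd   [Q → Q a]
Qadaaddmd => mmadaaddmd   [Q → m m]

S => Qmd => Qdmd => Qddmd => Qaddmd => Qaaddmd => Qdaaddmd => Qadaaddmd => mmadaaddmd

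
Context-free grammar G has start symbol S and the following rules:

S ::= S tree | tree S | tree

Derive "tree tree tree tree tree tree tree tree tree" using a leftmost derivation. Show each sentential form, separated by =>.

S => tree S => tree tree S => tree tree S tree => tree tree S tree tree => tree tree tree S tree tree => tree tree tree S tree tree tree => tree tree tree S tree tree tree tree => tree tree tree tree S tree tree tree tree => tree tree tree tree tree tree tree tree tree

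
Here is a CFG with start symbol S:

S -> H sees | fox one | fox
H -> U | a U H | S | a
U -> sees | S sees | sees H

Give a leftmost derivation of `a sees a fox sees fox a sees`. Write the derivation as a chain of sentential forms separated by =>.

S => H sees => a U H sees => a sees H H sees => a sees a U H H sees => a sees a S sees H H sees => a sees a fox sees H H sees => a sees a fox sees S H sees => a sees a fox sees fox H sees => a sees a fox sees fox a sees

S => H sees   [S -> H sees]
H sees => a U H sees   [H -> a U H]
a U H sees => a sees H H sees   [U -> sees H]
a sees H H sees => a sees a U H H sees   [H -> a U H]
a sees a U H H sees => a sees a S sees H H sees   [U -> S sees]
a sees a S sees H H sees => a sees a fox sees H H sees   [S -> fox]
a sees a fox sees H H sees => a sees a fox sees S H sees   [H -> S]
a sees a fox sees S H sees => a sees a fox sees fox H sees   [S -> fox]
a sees a fox sees fox H sees => a sees a fox sees fox a sees   [H -> a]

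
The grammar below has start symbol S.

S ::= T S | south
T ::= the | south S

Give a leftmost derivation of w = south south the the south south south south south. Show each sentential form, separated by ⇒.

S ⇒ T S   [S ::= T S]
T S ⇒ south S S   [T ::= south S]
south S S ⇒ south T S S   [S ::= T S]
south T S S ⇒ south south S S S   [T ::= south S]
south south S S S ⇒ south south T S S S   [S ::= T S]
south south T S S S ⇒ south south the S S S   [T ::= the]
south south the S S S ⇒ south south the T S S S   [S ::= T S]
south south the T S S S ⇒ south south the the S S S   [T ::= the]
south south the the S S S ⇒ south south the the T S S S   [S ::= T S]
south south the the T S S S ⇒ south south the the south S S S S   [T ::= south S]
south south the the south S S S S ⇒ south south the the south south S S S   [S ::= south]
south south the the south south S S S ⇒ south south the the south south south S S   [S ::= south]
south south the the south south south S S ⇒ south south the the south south south south S   [S ::= south]
south south the the south south south south S ⇒ south south the the south south south south south   [S ::= south]

S ⇒ T S ⇒ south S S ⇒ south T S S ⇒ south south S S S ⇒ south south T S S S ⇒ south south the S S S ⇒ south south the T S S S ⇒ south south the the S S S ⇒ south south the the T S S S ⇒ south south the the south S S S S ⇒ south south the the south south S S S ⇒ south south the the south south south S S ⇒ south south the the south south south south S ⇒ south south the the south south south south south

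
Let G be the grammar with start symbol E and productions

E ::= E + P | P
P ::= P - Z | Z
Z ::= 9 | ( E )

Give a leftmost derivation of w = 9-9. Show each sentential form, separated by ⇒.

E⇒P⇒P-Z⇒Z-Z⇒9-Z⇒9-9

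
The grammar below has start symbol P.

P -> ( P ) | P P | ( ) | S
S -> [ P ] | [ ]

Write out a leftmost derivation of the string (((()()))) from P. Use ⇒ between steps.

P⇒(P)⇒((P))⇒(((P)))⇒(((PP)))⇒(((()P)))⇒(((()())))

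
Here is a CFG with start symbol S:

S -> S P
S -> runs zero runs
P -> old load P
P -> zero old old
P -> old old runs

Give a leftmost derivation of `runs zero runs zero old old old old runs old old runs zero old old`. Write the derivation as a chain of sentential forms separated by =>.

S => S P => S P P => S P P P => S P P P P => runs zero runs P P P P => runs zero runs zero old old P P P => runs zero runs zero old old old old runs P P => runs zero runs zero old old old old runs old old runs P => runs zero runs zero old old old old runs old old runs zero old old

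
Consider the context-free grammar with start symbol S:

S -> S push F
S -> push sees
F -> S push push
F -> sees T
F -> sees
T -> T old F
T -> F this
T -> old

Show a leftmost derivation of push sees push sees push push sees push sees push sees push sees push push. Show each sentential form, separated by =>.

S => S push F   [S -> S push F]
S push F => S push F push F   [S -> S push F]
S push F push F => push sees push F push F   [S -> push sees]
push sees push F push F => push sees push sees push F   [F -> sees]
push sees push sees push F => push sees push sees push S push push   [F -> S push push]
push sees push sees push S push push => push sees push sees push S push F push push   [S -> S push F]
push sees push sees push S push F push push => push sees push sees push S push F push F push push   [S -> S push F]
push sees push sees push S push F push F push push => push sees push sees push S push F push F push F push push   [S -> S push F]
push sees push sees push S push F push F push F push push => push sees push sees push push sees push F push F push F push push   [S -> push sees]
push sees push sees push push sees push F push F push F push push => push sees push sees push push sees push sees push F push F push push   [F -> sees]
push sees push sees push push sees push sees push F push F push push => push sees push sees push push sees push sees push sees push F push push   [F -> sees]
push sees push sees push push sees push sees push sees push F push push => push sees push sees push push sees push sees push sees push sees push push   [F -> sees]

S => S push F => S push F push F => push sees push F push F => push sees push sees push F => push sees push sees push S push push => push sees push sees push S push F push push => push sees push sees push S push F push F push push => push sees push sees push S push F push F push F push push => push sees push sees push push sees push F push F push F push push => push sees push sees push push sees push sees push F push F push push => push sees push sees push push sees push sees push sees push F push push => push sees push sees push push sees push sees push sees push sees push push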